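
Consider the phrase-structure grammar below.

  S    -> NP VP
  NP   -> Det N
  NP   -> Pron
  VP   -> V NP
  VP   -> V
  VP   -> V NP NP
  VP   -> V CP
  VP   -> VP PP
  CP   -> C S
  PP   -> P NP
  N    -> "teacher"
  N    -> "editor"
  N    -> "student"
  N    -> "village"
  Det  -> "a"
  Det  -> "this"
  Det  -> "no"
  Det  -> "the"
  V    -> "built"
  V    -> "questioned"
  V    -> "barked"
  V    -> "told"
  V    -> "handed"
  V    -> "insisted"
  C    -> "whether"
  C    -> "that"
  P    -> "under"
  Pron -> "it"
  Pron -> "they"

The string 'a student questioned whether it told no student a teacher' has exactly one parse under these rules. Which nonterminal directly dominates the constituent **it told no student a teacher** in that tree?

CP

S
  NP
    Det: a
    N: student
  VP
    V: questioned
    CP
      C: whether
      S
        NP
          Pron: it
        VP
          V: told
          NP
            Det: no
            N: student
          NP
            Det: a
            N: teacher
The span 'it told no student a teacher' is the S node built by S → NP VP.
Its mother is the CP built by CP → C S.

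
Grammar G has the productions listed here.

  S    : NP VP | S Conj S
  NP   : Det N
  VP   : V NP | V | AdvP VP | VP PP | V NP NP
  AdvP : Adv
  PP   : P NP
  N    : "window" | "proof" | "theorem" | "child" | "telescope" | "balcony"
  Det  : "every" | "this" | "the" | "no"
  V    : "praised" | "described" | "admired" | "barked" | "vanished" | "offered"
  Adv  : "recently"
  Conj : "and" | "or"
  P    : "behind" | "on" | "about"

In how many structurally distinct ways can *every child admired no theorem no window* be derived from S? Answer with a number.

1

[S [NP [Det every] [N child]] [VP [V admired] [NP [Det no] [N theorem]] [NP [Det no] [N window]]]]
No rule offers an alternative attachment or grouping for any span, so this is the only derivation.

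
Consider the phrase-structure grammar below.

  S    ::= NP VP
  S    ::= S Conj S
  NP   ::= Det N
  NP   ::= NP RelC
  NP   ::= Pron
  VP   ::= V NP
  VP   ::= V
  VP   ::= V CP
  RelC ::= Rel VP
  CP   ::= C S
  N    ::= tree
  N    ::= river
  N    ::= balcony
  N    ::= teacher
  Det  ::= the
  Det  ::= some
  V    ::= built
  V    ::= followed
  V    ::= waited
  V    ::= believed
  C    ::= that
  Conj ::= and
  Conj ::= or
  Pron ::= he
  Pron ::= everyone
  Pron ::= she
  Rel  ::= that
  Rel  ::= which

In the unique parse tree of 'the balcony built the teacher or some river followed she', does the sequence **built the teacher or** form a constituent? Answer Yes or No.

No

[S [S [NP [Det the] [N balcony]] [VP [V built] [NP [Det the] [N teacher]]]] [Conj or] [S [NP [Det some] [N river]] [VP [V followed] [NP [Pron she]]]]]
The smallest constituent containing 'built the teacher or' is the S spanning 'the balcony built the teacher or some river followed she'; no single node in the tree dominates exactly the given words.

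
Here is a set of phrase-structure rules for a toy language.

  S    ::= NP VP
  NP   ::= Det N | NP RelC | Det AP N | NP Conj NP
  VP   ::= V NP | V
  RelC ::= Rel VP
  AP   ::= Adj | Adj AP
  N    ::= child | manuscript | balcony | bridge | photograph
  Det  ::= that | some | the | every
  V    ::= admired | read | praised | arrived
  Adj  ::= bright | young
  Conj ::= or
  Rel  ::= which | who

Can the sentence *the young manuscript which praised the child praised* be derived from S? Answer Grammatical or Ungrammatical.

Grammatical

S
  NP
    NP
      Det: the
      AP
        Adj: young
      N: manuscript
    RelC
      Rel: which
      VP
        V: praised
        NP
          Det: the
          N: child
  VP
    V: praised
Every word is introduced by a lexical rule and the phrasal rules combine the resulting categories into a single S.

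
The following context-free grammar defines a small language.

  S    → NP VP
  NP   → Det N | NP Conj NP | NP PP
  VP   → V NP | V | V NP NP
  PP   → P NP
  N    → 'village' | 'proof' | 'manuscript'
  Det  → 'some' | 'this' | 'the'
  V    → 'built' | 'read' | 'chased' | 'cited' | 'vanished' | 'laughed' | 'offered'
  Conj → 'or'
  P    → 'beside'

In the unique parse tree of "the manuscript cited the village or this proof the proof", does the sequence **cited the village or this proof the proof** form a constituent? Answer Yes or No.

Yes

[S [NP [Det the] [N manuscript]] [VP [V cited] [NP [NP [Det the] [N village]] [Conj or] [NP [Det this] [N proof]]] [NP [Det the] [N proof]]]]
The words 'cited the village or this proof the proof' are exhaustively dominated by a single VP node (built by VP → V NP NP), so they form a constituent.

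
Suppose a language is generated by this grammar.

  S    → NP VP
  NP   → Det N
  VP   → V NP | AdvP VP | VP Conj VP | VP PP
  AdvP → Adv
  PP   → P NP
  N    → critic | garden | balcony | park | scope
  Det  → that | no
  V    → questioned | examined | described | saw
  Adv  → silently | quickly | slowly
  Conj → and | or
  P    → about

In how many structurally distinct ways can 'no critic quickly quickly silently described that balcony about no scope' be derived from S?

4

Two of the 4 distinct bracketings:
[S [NP [Det no] [N critic]] [VP [AdvP [Adv quickly]] [VP [AdvP [Adv quickly]] [VP [AdvP [Adv silently]] [VP [VP [V described] [NP [Det that] [N balcony]]] [PP [P about] [NP [Det no] [N scope]]]]]]]]
[S [NP [Det no] [N critic]] [VP [AdvP [Adv quickly]] [VP [AdvP [Adv quickly]] [VP [VP [AdvP [Adv silently]] [VP [V described] [NP [Det that] [N balcony]]]] [PP [P about] [NP [Det no] [N scope]]]]]]]
The trees differ in how a recursive rule is bracketed over the same span.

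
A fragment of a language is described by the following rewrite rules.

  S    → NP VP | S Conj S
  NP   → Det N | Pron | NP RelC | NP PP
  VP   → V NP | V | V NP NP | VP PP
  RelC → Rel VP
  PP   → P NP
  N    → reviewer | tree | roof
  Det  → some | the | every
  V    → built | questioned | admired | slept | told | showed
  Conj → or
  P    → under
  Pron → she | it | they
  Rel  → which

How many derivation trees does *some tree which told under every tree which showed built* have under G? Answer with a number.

Two of the 4 distinct bracketings:
[S [NP [NP [Det some] [N tree]] [RelC [Rel which] [VP [VP [V told]] [PP [P under] [NP [NP [Det every] [N tree]] [RelC [Rel which] [VP [V showed]]]]]]]] [VP [V built]]]
[S [NP [NP [NP [Det some] [N tree]] [RelC [Rel which] [VP [VP [V told]] [PP [P under] [NP [Det every] [N tree]]]]]] [RelC [Rel which] [VP [V showed]]]] [VP [V built]]]
The trees differ in how a recursive rule is bracketed over the same span.

4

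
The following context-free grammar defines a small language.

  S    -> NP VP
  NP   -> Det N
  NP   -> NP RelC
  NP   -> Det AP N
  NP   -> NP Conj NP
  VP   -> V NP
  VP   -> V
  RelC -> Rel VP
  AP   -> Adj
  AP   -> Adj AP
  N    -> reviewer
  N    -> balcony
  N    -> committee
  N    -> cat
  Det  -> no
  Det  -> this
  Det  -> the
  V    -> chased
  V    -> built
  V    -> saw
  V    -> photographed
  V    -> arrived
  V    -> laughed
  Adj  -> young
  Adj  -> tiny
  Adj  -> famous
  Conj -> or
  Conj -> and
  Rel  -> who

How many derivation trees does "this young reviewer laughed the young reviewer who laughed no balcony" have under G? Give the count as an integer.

1

[S [NP [Det this] [AP [Adj young]] [N reviewer]] [VP [V laughed] [NP [NP [Det the] [AP [Adj young]] [N reviewer]] [RelC [Rel who] [VP [V laughed] [NP [Det no] [N balcony]]]]]]]
No rule offers an alternative attachment or grouping for any span, so this is the only derivation.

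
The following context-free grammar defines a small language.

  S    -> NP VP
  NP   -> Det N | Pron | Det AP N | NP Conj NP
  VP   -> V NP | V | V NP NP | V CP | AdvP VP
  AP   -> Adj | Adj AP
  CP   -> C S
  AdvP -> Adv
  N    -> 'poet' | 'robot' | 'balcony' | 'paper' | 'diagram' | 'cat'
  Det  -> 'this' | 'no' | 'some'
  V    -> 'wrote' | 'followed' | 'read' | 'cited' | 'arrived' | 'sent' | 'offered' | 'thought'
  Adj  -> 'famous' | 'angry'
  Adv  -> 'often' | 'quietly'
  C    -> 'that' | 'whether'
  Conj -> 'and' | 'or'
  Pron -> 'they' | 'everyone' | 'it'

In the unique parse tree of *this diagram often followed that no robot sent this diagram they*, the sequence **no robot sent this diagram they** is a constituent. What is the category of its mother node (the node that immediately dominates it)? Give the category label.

CP

[S [NP [Det this] [N diagram]] [VP [AdvP [Adv often]] [VP [V followed] [CP [C that] [S [NP [Det no] [N robot]] [VP [V sent] [NP [Det this] [N diagram]] [NP [Pron they]]]]]]]]
The span 'no robot sent this diagram they' is the S node built by S → NP VP.
Its mother is the CP built by CP → C S.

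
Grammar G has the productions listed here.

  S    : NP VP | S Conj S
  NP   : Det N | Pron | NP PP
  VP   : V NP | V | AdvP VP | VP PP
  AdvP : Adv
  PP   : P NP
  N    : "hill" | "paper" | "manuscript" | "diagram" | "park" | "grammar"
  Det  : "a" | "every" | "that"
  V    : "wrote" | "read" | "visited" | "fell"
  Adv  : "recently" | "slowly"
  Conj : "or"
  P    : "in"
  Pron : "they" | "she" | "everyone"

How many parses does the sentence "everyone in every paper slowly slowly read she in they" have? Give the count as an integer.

4

Two of the 4 distinct bracketings:
[S [NP [NP [Pron everyone]] [PP [P in] [NP [Det every] [N paper]]]] [VP [AdvP [Adv slowly]] [VP [AdvP [Adv slowly]] [VP [V read] [NP [NP [Pron she]] [PP [P in] [NP [Pron they]]]]]]]]
[S [NP [NP [Pron everyone]] [PP [P in] [NP [Det every] [N paper]]]] [VP [AdvP [Adv slowly]] [VP [AdvP [Adv slowly]] [VP [VP [V read] [NP [Pron she]]] [PP [P in] [NP [Pron they]]]]]]]
The difference turns on whether VP → VP PP is used at the relevant span, versus an alternative expansion of VP.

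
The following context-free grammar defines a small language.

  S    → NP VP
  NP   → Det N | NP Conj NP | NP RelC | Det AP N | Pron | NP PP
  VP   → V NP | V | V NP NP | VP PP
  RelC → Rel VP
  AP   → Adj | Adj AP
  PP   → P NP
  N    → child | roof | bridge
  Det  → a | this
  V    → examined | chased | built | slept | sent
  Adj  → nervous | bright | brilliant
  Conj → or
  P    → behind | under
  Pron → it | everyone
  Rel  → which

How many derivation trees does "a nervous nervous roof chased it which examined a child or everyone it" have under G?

3

Two of the 3 distinct bracketings:
[S [NP [Det a] [AP [Adj nervous] [AP [Adj nervous]]] [N roof]] [VP [V chased] [NP [NP [Pron it]] [RelC [Rel which] [VP [V examined] [NP [NP [Det a] [N child]] [Conj or] [NP [Pron everyone]]] [NP [Pron it]]]]]]]
[S [NP [Det a] [AP [Adj nervous] [AP [Adj nervous]]] [N roof]] [VP [V chased] [NP [NP [NP [Pron it]] [RelC [Rel which] [VP [V examined] [NP [Det a] [N child]]]]] [Conj or] [NP [Pron everyone]]] [NP [Pron it]]]]
The trees differ in how a recursive rule is bracketed over the same span.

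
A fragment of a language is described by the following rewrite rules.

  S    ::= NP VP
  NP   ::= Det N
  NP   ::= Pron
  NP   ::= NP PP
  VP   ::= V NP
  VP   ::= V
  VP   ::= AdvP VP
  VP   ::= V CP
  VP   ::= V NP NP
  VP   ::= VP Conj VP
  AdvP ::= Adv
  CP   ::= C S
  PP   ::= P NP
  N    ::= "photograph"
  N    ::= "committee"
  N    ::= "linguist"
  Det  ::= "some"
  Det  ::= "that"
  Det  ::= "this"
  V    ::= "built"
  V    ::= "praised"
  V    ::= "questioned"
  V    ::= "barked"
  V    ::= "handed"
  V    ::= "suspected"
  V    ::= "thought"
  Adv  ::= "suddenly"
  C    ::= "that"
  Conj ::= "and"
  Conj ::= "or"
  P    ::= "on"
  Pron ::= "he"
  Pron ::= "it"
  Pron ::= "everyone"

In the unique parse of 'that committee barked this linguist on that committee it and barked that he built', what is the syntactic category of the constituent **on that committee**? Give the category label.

[S [NP [Det that] [N committee]] [VP [VP [V barked] [NP [NP [Det this] [N linguist]] [PP [P on] [NP [Det that] [N committee]]]] [NP [Pron it]]] [Conj and] [VP [V barked] [CP [C that] [S [NP [Pron he]] [VP [V built]]]]]]]
The span 'on that committee' is the PP node built by PP → P NP.

PP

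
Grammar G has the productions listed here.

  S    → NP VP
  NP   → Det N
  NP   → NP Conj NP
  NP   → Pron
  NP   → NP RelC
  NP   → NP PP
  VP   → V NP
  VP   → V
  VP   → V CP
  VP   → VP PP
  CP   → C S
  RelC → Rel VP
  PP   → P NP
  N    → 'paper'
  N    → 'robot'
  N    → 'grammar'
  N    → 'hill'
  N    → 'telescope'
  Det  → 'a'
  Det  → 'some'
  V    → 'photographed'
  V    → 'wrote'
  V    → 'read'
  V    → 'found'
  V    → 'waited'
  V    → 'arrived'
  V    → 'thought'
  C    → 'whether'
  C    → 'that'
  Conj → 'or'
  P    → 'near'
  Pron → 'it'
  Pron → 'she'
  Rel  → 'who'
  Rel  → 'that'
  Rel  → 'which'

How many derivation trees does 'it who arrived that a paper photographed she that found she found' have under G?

2

The two bracketings:
[S [NP [NP [Pron it]] [RelC [Rel who] [VP [V arrived] [CP [C that] [S [NP [Det a] [N paper]] [VP [V photographed] [NP [NP [Pron she]] [RelC [Rel that] [VP [V found] [NP [Pron she]]]]]]]]]]] [VP [V found]]]
[S [NP [NP [NP [Pron it]] [RelC [Rel who] [VP [V arrived] [CP [C that] [S [NP [Det a] [N paper]] [VP [V photographed] [NP [Pron she]]]]]]]] [RelC [Rel that] [VP [V found] [NP [Pron she]]]]] [VP [V found]]]
The trees differ in how a recursive rule is bracketed over the same span.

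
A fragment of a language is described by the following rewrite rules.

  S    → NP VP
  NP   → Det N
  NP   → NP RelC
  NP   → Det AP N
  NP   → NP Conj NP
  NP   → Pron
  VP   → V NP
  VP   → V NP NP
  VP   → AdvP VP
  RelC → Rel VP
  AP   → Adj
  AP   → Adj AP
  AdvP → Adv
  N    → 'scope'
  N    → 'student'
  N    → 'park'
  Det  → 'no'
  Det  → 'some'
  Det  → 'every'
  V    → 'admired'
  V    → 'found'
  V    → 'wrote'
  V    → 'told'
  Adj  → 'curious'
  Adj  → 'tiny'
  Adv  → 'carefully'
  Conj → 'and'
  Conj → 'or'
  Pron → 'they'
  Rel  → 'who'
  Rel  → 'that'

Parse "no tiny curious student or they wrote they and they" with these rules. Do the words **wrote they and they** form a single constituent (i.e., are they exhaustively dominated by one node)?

[S [NP [NP [Det no] [AP [Adj tiny] [AP [Adj curious]]] [N student]] [Conj or] [NP [Pron they]]] [VP [V wrote] [NP [NP [Pron they]] [Conj and] [NP [Pron they]]]]]
The words 'wrote they and they' are exhaustively dominated by a single VP node (built by VP → V NP), so they form a constituent.

Yes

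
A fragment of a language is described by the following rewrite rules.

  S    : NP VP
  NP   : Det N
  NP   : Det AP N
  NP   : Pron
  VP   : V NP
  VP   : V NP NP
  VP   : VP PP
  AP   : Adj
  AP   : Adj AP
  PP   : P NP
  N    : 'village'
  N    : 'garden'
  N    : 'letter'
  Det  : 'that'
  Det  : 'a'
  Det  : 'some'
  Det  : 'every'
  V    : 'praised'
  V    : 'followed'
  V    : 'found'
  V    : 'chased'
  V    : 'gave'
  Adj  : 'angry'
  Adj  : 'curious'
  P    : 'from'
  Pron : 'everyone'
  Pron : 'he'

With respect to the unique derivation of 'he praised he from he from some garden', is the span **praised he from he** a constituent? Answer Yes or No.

[S [NP [Pron he]] [VP [VP [VP [V praised] [NP [Pron he]]] [PP [P from] [NP [Pron he]]]] [PP [P from] [NP [Det some] [N garden]]]]]
The words 'praised he from he' are exhaustively dominated by a single VP node (built by VP → VP PP), so they form a constituent.

Yes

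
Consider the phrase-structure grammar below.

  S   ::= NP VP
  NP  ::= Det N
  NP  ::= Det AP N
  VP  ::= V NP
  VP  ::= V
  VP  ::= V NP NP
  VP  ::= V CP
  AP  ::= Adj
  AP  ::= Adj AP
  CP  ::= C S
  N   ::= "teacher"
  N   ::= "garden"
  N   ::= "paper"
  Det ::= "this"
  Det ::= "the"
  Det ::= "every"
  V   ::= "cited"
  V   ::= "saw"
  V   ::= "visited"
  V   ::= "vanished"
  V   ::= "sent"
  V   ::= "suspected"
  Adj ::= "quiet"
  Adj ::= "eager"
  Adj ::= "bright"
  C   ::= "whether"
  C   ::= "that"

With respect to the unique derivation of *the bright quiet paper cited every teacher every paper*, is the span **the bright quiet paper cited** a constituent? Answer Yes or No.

No

[S [NP [Det the] [AP [Adj bright] [AP [Adj quiet]]] [N paper]] [VP [V cited] [NP [Det every] [N teacher]] [NP [Det every] [N paper]]]]
The smallest constituent containing 'the bright quiet paper cited' is the S spanning 'the bright quiet paper cited every teacher every paper'; no single node in the tree dominates exactly the given words.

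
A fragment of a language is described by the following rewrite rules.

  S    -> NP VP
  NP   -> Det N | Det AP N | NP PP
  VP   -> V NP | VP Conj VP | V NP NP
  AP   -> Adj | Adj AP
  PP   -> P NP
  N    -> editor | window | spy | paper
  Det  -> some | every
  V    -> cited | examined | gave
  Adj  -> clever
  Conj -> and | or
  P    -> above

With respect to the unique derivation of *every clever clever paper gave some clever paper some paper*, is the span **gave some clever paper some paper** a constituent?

Yes

[S [NP [Det every] [AP [Adj clever] [AP [Adj clever]]] [N paper]] [VP [V gave] [NP [Det some] [AP [Adj clever]] [N paper]] [NP [Det some] [N paper]]]]
The words 'gave some clever paper some paper' are exhaustively dominated by a single VP node (built by VP → V NP NP), so they form a constituent.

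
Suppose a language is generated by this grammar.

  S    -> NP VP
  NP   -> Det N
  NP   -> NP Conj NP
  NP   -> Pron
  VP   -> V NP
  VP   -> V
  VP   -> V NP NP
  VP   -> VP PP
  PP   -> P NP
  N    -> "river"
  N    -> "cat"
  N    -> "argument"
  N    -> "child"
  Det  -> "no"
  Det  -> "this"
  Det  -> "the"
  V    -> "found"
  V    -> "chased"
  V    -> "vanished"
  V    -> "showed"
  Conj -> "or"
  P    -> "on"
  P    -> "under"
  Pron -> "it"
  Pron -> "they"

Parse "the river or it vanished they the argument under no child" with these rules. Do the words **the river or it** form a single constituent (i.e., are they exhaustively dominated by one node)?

Yes

[S [NP [NP [Det the] [N river]] [Conj or] [NP [Pron it]]] [VP [VP [V vanished] [NP [Pron they]] [NP [Det the] [N argument]]] [PP [P under] [NP [Det no] [N child]]]]]
The words 'the river or it' are exhaustively dominated by a single NP node (built by NP → NP Conj NP), so they form a constituent.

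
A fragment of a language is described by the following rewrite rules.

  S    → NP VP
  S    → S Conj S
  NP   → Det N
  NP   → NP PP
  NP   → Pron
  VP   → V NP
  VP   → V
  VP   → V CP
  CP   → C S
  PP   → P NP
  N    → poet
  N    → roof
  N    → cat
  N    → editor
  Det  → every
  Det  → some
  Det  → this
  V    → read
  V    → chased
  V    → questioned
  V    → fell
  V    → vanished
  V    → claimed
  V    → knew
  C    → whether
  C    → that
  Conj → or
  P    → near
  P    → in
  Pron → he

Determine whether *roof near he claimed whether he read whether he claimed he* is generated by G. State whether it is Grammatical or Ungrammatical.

For S → NP VP, no prefix of the string parses as an NP. The alternative S rule S → S Conj S likewise has no satisfying split.

Ungrammatical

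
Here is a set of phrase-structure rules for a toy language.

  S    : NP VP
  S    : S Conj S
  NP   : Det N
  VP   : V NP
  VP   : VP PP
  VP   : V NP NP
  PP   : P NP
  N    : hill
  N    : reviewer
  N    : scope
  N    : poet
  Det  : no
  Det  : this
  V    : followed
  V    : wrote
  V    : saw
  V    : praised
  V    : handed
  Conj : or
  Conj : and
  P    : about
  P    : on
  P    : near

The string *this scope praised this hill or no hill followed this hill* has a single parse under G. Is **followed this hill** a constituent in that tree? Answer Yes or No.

Yes

[S [S [NP [Det this] [N scope]] [VP [V praised] [NP [Det this] [N hill]]]] [Conj or] [S [NP [Det no] [N hill]] [VP [V followed] [NP [Det this] [N hill]]]]]
The words 'followed this hill' are exhaustively dominated by a single VP node (built by VP → V NP), so they form a constituent.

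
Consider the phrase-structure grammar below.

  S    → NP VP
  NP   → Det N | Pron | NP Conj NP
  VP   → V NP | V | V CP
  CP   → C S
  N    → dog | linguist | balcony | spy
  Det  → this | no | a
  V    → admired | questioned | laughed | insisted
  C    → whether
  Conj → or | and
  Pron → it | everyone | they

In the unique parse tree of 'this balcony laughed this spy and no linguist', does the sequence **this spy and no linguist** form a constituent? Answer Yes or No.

[S [NP [Det this] [N balcony]] [VP [V laughed] [NP [NP [Det this] [N spy]] [Conj and] [NP [Det no] [N linguist]]]]]
The words 'this spy and no linguist' are exhaustively dominated by a single NP node (built by NP → NP Conj NP), so they form a constituent.

Yes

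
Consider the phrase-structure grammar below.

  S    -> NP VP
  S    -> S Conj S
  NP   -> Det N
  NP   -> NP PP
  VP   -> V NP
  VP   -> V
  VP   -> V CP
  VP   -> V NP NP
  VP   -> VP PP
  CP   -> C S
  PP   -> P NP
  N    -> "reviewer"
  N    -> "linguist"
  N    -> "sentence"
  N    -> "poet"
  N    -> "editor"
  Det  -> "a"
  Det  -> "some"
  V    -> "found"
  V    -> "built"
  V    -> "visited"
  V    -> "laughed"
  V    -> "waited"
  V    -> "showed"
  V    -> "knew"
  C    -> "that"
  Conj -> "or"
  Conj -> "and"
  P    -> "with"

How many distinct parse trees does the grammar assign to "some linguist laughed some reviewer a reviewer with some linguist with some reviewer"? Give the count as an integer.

Two of the 5 distinct bracketings:
[S [NP [Det some] [N linguist]] [VP [V laughed] [NP [Det some] [N reviewer]] [NP [NP [Det a] [N reviewer]] [PP [P with] [NP [NP [Det some] [N linguist]] [PP [P with] [NP [Det some] [N reviewer]]]]]]]]
[S [NP [Det some] [N linguist]] [VP [V laughed] [NP [Det some] [N reviewer]] [NP [NP [NP [Det a] [N reviewer]] [PP [P with] [NP [Det some] [N linguist]]]] [PP [P with] [NP [Det some] [N reviewer]]]]]]
The trees differ in how a recursive rule is bracketed over the same span.

5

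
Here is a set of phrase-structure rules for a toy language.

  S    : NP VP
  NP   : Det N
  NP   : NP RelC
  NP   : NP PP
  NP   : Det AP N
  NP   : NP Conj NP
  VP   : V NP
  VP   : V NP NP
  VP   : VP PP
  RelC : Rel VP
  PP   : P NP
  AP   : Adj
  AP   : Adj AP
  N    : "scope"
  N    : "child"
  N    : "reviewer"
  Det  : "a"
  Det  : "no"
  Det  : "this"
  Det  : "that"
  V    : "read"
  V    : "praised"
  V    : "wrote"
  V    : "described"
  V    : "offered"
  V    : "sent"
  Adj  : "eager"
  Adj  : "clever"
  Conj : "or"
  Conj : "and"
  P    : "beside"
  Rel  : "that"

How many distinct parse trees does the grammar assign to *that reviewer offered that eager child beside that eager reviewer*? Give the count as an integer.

2

The two bracketings:
[S [NP [Det that] [N reviewer]] [VP [V offered] [NP [NP [Det that] [AP [Adj eager]] [N child]] [PP [P beside] [NP [Det that] [AP [Adj eager]] [N reviewer]]]]]]
[S [NP [Det that] [N reviewer]] [VP [VP [V offered] [NP [Det that] [AP [Adj eager]] [N child]]] [PP [P beside] [NP [Det that] [AP [Adj eager]] [N reviewer]]]]]
The difference turns on whether NP → NP PP is used at the relevant span, versus an alternative expansion of NP.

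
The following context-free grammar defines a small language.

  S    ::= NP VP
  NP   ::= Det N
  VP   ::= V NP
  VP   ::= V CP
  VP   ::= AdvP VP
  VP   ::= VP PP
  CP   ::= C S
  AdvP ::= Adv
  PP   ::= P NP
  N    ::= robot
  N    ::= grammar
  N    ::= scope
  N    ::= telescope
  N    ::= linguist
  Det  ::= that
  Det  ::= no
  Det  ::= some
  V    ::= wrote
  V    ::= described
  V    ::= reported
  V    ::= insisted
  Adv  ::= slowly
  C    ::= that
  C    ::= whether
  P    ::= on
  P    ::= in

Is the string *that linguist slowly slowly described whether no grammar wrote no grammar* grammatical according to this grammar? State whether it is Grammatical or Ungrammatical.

Grammatical

S
  NP
    Det: that
    N: linguist
  VP
    AdvP
      Adv: slowly
    VP
      AdvP
        Adv: slowly
      VP
        V: described
        CP
          C: whether
          S
            NP
              Det: no
              N: grammar
            VP
              V: wrote
              NP
                Det: no
                N: grammar
Each bracket corresponds to one application of a listed rule, so the string is derivable from S.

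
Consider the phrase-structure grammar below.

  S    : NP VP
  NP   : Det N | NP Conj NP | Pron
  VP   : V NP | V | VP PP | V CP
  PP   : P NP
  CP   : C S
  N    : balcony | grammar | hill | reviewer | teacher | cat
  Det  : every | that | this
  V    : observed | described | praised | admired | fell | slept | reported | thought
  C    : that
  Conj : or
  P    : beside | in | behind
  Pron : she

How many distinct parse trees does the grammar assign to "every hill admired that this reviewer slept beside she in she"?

3

Two of the 3 distinct bracketings:
[S [NP [Det every] [N hill]] [VP [VP [VP [V admired] [CP [C that] [S [NP [Det this] [N reviewer]] [VP [V slept]]]]] [PP [P beside] [NP [Pron she]]]] [PP [P in] [NP [Pron she]]]]]
[S [NP [Det every] [N hill]] [VP [VP [V admired] [CP [C that] [S [NP [Det this] [N reviewer]] [VP [VP [V slept]] [PP [P beside] [NP [Pron she]]]]]]] [PP [P in] [NP [Pron she]]]]]
The trees differ in how a recursive rule is bracketed over the same span.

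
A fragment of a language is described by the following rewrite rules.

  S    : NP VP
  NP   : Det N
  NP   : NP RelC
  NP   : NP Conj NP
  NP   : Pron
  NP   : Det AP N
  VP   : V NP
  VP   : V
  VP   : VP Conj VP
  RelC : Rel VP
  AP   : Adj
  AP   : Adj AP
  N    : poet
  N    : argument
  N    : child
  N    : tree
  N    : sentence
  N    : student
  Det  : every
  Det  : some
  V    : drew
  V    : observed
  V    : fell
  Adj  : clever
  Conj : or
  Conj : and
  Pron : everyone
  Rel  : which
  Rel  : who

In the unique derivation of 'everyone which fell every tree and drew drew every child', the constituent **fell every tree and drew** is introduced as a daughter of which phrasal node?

RelC

[S [NP [NP [Pron everyone]] [RelC [Rel which] [VP [VP [V fell] [NP [Det every] [N tree]]] [Conj and] [VP [V drew]]]]] [VP [V drew] [NP [Det every] [N child]]]]
The span 'fell every tree and drew' is the VP node built by VP → VP Conj VP.
Its mother is the RelC built by RelC → Rel VP.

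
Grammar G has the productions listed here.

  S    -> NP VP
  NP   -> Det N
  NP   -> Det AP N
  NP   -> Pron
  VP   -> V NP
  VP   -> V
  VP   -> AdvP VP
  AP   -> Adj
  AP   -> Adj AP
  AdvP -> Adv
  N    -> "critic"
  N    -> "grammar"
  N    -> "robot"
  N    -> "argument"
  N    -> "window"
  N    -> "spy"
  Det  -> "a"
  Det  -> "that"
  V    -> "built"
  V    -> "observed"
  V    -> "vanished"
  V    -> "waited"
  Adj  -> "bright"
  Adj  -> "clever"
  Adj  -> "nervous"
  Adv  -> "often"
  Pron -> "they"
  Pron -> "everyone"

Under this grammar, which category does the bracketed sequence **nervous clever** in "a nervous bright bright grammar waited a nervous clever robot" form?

[S [NP [Det a] [AP [Adj nervous] [AP [Adj bright] [AP [Adj bright]]]] [N grammar]] [VP [V waited] [NP [Det a] [AP [Adj nervous] [AP [Adj clever]]] [N robot]]]]
The span 'nervous clever' is the AP node built by AP → Adj AP.

AP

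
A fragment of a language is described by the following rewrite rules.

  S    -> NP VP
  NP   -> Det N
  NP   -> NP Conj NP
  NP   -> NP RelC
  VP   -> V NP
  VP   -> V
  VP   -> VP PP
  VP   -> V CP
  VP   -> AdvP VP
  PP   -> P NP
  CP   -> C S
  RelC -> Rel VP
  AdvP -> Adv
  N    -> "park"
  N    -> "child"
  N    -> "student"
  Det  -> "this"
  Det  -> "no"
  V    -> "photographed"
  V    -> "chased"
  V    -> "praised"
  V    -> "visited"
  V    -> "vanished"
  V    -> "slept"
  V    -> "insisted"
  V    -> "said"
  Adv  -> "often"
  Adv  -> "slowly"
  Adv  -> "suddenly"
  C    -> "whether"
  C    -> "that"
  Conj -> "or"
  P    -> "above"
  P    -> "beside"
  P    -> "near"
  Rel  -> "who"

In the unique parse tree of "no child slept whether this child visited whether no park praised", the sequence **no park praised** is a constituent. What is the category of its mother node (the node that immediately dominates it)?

S
  NP
    Det: no
    N: child
  VP
    V: slept
    CP
      C: whether
      S
        NP
          Det: this
          N: child
        VP
          V: visited
          CP
            C: whether
            S
              NP
                Det: no
                N: park
              VP
                V: praised
The span 'no park praised' is the S node built by S → NP VP.
Its mother is the CP built by CP → C S.

CP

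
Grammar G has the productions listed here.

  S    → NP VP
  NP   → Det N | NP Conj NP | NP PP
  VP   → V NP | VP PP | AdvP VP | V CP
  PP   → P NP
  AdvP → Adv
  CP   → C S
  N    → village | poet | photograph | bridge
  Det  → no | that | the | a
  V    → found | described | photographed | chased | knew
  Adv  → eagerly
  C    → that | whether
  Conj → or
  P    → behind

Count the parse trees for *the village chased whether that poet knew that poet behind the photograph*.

Two of the 3 distinct bracketings:
[S [NP [Det the] [N village]] [VP [VP [V chased] [CP [C whether] [S [NP [Det that] [N poet]] [VP [V knew] [NP [Det that] [N poet]]]]]] [PP [P behind] [NP [Det the] [N photograph]]]]]
[S [NP [Det the] [N village]] [VP [V chased] [CP [C whether] [S [NP [Det that] [N poet]] [VP [V knew] [NP [NP [Det that] [N poet]] [PP [P behind] [NP [Det the] [N photograph]]]]]]]]]
The difference turns on whether NP → NP PP is used at the relevant span, versus an alternative expansion of NP.

3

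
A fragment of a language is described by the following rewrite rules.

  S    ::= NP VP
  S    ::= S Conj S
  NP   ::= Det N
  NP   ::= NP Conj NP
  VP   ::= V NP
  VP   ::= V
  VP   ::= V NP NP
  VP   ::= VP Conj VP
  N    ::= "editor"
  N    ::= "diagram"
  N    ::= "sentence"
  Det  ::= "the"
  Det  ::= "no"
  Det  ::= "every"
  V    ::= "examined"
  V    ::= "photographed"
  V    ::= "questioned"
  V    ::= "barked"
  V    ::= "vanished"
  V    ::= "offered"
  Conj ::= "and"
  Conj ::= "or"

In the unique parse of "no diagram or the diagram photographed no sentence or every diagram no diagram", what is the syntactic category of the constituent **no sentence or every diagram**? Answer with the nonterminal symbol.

S
  NP
    NP
      Det: no
      N: diagram
    Conj: or
    NP
      Det: the
      N: diagram
  VP
    V: photographed
    NP
      NP
        Det: no
        N: sentence
      Conj: or
      NP
        Det: every
        N: diagram
    NP
      Det: no
      N: diagram
The span 'no sentence or every diagram' is the NP node built by NP → NP Conj NP.

NP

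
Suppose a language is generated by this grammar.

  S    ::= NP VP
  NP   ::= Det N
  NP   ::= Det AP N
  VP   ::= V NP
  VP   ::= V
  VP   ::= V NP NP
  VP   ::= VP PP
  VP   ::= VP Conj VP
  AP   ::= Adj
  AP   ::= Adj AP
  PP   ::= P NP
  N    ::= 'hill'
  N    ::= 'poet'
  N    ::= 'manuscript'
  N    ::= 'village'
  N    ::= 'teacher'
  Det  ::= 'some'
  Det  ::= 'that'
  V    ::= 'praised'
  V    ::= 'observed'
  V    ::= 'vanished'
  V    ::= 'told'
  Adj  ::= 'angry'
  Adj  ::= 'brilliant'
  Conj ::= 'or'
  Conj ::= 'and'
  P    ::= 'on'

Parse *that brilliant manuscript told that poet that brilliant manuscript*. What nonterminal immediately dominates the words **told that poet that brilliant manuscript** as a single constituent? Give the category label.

S
  NP
    Det: that
    AP
      Adj: brilliant
    N: manuscript
  VP
    V: told
    NP
      Det: that
      N: poet
    NP
      Det: that
      AP
        Adj: brilliant
      N: manuscript
The span 'told that poet that brilliant manuscript' is the VP node built by VP → V NP NP.

VP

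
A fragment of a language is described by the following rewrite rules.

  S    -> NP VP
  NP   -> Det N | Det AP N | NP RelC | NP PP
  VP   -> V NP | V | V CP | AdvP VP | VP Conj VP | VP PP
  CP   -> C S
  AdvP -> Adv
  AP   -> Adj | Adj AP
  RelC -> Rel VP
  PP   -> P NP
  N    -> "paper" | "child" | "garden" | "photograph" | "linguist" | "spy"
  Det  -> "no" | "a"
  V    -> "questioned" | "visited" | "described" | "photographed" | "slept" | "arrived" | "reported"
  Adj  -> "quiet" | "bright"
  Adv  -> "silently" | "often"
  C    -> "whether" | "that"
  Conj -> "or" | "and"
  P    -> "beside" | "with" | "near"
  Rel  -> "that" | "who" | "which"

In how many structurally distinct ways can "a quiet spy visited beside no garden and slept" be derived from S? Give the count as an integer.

[S [NP [Det a] [AP [Adj quiet]] [N spy]] [VP [VP [VP [V visited]] [PP [P beside] [NP [Det no] [N garden]]]] [Conj and] [VP [V slept]]]]
No rule offers an alternative attachment or grouping for any span, so this is the only derivation.

1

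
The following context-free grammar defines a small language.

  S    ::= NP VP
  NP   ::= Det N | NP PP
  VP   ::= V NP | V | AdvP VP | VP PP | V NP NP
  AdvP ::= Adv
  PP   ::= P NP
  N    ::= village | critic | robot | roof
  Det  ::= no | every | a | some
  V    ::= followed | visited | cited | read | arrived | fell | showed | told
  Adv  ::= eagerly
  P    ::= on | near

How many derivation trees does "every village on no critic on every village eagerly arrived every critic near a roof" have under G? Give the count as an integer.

Two of the 6 distinct bracketings:
[S [NP [NP [Det every] [N village]] [PP [P on] [NP [NP [Det no] [N critic]] [PP [P on] [NP [Det every] [N village]]]]]] [VP [AdvP [Adv eagerly]] [VP [V arrived] [NP [NP [Det every] [N critic]] [PP [P near] [NP [Det a] [N roof]]]]]]]
[S [NP [NP [Det every] [N village]] [PP [P on] [NP [NP [Det no] [N critic]] [PP [P on] [NP [Det every] [N village]]]]]] [VP [AdvP [Adv eagerly]] [VP [VP [V arrived] [NP [Det every] [N critic]]] [PP [P near] [NP [Det a] [N roof]]]]]]
The difference turns on whether VP → VP PP is used at the relevant span, versus an alternative expansion of VP.

6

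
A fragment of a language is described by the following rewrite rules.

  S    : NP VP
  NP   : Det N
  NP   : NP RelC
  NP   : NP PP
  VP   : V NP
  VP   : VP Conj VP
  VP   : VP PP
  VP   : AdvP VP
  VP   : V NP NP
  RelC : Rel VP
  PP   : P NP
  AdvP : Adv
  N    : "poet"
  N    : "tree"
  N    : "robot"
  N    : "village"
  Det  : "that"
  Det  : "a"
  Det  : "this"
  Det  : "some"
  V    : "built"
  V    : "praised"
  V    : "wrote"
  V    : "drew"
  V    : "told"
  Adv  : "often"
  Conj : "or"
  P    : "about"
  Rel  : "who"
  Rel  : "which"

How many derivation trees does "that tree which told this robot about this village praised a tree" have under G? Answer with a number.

Two of the 3 distinct bracketings:
[S [NP [NP [Det that] [N tree]] [RelC [Rel which] [VP [V told] [NP [NP [Det this] [N robot]] [PP [P about] [NP [Det this] [N village]]]]]]] [VP [V praised] [NP [Det a] [N tree]]]]
[S [NP [NP [Det that] [N tree]] [RelC [Rel which] [VP [VP [V told] [NP [Det this] [N robot]]] [PP [P about] [NP [Det this] [N village]]]]]] [VP [V praised] [NP [Det a] [N tree]]]]
The difference turns on whether NP → NP PP is used at the relevant span, versus an alternative expansion of NP.

3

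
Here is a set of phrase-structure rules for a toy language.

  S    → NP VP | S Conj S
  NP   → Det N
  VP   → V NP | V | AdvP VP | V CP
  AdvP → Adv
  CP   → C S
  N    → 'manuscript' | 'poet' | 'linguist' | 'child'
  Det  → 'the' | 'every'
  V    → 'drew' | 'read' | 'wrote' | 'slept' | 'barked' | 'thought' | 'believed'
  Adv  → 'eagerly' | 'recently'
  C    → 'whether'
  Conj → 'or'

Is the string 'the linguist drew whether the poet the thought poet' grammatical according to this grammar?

Ungrammatical

An N word can never sit immediately before a Det word in any string this grammar generates, so the substring 'poet the' rules out a derivation.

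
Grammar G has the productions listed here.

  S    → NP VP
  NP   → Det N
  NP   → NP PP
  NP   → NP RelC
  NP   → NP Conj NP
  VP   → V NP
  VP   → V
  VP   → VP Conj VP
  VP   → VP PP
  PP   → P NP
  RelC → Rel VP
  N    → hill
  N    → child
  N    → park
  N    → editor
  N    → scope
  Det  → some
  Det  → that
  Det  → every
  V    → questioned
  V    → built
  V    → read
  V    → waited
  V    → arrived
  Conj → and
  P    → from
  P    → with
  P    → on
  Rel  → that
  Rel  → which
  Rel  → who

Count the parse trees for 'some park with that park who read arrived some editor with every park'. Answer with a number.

Two of the 4 distinct bracketings:
[S [NP [NP [Det some] [N park]] [PP [P with] [NP [NP [Det that] [N park]] [RelC [Rel who] [VP [V read]]]]]] [VP [V arrived] [NP [NP [Det some] [N editor]] [PP [P with] [NP [Det every] [N park]]]]]]
[S [NP [NP [Det some] [N park]] [PP [P with] [NP [NP [Det that] [N park]] [RelC [Rel who] [VP [V read]]]]]] [VP [VP [V arrived] [NP [Det some] [N editor]]] [PP [P with] [NP [Det every] [N park]]]]]
The difference turns on whether VP → VP PP is used at the relevant span, versus an alternative expansion of VP.

4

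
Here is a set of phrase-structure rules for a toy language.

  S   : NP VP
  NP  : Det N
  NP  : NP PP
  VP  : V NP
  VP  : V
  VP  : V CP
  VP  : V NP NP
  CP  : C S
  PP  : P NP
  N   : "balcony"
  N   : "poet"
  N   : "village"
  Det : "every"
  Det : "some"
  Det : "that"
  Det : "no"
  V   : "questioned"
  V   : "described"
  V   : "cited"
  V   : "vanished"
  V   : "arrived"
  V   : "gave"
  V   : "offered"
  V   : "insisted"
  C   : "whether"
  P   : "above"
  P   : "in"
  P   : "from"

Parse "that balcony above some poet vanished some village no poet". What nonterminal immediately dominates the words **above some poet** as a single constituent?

S
  NP
    NP
      Det: that
      N: balcony
    PP
      P: above
      NP
        Det: some
        N: poet
  VP
    V: vanished
    NP
      Det: some
      N: village
    NP
      Det: no
      N: poet
The span 'above some poet' is the PP node built by PP → P NP.

PP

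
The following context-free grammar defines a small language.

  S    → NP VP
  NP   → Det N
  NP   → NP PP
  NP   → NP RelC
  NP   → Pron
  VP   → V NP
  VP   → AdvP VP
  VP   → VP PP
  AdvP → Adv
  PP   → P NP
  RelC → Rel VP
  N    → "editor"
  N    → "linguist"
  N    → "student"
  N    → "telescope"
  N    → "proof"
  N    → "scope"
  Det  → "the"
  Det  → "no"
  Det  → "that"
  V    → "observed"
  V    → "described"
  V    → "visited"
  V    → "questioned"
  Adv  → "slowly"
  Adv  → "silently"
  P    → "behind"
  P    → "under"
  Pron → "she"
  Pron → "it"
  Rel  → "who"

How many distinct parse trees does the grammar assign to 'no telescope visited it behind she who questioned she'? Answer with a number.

3

Two of the 3 distinct bracketings:
[S [NP [Det no] [N telescope]] [VP [V visited] [NP [NP [Pron it]] [PP [P behind] [NP [NP [Pron she]] [RelC [Rel who] [VP [V questioned] [NP [Pron she]]]]]]]]]
[S [NP [Det no] [N telescope]] [VP [V visited] [NP [NP [NP [Pron it]] [PP [P behind] [NP [Pron she]]]] [RelC [Rel who] [VP [V questioned] [NP [Pron she]]]]]]]
The trees differ in how a recursive rule is bracketed over the same span.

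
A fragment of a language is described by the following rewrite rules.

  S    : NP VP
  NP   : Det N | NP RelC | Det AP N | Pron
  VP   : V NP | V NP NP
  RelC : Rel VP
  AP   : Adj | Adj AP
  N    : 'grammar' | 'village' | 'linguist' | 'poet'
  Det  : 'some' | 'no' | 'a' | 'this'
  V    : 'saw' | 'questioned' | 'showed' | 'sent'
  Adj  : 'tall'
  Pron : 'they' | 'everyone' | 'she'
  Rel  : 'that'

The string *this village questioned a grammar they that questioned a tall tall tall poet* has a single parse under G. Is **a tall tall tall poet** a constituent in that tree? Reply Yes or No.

Yes

[S [NP [Det this] [N village]] [VP [V questioned] [NP [Det a] [N grammar]] [NP [NP [Pron they]] [RelC [Rel that] [VP [V questioned] [NP [Det a] [AP [Adj tall] [AP [Adj tall] [AP [Adj tall]]]] [N poet]]]]]]]
The words 'a tall tall tall poet' are exhaustively dominated by a single NP node (built by NP → Det AP N), so they form a constituent.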